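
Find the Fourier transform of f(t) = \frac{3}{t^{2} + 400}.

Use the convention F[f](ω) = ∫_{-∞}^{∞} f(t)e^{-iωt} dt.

F(ω) = \frac{3 \pi e^{- 20 \left|{\omega}\right|}}{20}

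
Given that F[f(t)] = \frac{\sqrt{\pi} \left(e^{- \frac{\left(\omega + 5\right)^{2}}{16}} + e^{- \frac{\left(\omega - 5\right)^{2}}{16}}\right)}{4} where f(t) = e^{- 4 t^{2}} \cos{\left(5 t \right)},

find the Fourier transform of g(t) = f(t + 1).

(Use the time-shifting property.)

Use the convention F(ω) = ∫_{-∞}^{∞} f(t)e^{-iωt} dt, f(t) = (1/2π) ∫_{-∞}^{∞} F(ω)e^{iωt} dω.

F[g](ω) = \frac{\sqrt{\pi} \left(e^{\frac{5 \omega}{4}} + 1\right) e^{- \frac{\omega^{2}}{16} - \frac{5 \omega}{8} + i \omega - \frac{25}{16}}}{4}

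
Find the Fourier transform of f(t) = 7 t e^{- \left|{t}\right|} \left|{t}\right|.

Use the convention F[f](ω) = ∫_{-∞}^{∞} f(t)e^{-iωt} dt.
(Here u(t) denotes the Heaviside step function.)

F(ω) = \frac{28 i \omega \left(\omega^{2} - 3\right)}{\left(\omega^{2} + 1\right)^{3}}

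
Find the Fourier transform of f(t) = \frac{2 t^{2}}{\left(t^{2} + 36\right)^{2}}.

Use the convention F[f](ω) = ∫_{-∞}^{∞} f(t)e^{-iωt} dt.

F(ω) = \frac{\pi \left(1 - 6 \left|{\omega}\right|\right) e^{- 6 \left|{\omega}\right|}}{6}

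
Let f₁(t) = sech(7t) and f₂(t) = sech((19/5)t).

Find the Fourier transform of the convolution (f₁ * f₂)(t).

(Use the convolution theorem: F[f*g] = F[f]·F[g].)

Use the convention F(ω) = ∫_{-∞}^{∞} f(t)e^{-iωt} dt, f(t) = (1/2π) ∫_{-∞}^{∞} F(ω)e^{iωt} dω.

F[f₁*f₂](ω) = \frac{5 \pi^{2}}{133 \cosh{\left(\frac{\pi \omega}{14} \right)} \cosh{\left(\frac{5 \pi \omega}{38} \right)}}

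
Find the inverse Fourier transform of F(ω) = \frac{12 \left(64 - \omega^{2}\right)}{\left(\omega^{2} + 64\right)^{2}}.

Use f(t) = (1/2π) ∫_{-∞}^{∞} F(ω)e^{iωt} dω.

f(t) = 6 e^{- 8 \left|{t}\right|} \left|{t}\right|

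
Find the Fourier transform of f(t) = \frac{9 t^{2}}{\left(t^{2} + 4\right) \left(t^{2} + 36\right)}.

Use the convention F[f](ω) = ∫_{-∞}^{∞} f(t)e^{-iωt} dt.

F(ω) = \frac{9 \pi \left(3 - e^{4 \left|{\omega}\right|}\right) e^{- 6 \left|{\omega}\right|}}{16}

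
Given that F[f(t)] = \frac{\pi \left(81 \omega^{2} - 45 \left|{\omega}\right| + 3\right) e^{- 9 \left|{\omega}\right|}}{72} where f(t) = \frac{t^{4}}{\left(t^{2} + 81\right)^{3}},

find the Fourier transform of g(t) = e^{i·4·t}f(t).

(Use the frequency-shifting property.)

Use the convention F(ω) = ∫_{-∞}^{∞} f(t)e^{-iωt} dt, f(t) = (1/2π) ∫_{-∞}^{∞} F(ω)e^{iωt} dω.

F[g](ω) = \frac{\pi \left(27 \left(\omega - 4\right)^{2} - 15 \left|{\omega - 4}\right| + 1\right) e^{- 9 \left|{\omega - 4}\right|}}{24}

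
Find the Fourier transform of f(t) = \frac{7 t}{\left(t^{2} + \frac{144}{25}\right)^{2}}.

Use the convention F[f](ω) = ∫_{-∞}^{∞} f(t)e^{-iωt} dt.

F(ω) = - \frac{35 i \pi \omega e^{- \frac{12 \left|{\omega}\right|}{5}}}{24}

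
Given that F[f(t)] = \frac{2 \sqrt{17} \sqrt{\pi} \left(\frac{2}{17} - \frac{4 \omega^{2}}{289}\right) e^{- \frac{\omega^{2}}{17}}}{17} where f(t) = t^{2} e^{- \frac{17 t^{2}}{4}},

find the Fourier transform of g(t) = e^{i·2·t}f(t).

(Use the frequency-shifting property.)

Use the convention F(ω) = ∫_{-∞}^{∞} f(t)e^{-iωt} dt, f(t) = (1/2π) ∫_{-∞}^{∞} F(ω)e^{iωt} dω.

F[g](ω) = \frac{4 \sqrt{17} \sqrt{\pi} \left(17 - 2 \left(\omega - 2\right)^{2}\right) e^{- \frac{\left(\omega - 2\right)^{2}}{17}}}{4913}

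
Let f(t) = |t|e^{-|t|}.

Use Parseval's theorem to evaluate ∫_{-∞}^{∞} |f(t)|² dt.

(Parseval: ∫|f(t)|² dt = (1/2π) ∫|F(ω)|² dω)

∫|f(t)|² dt = \frac{1}{2}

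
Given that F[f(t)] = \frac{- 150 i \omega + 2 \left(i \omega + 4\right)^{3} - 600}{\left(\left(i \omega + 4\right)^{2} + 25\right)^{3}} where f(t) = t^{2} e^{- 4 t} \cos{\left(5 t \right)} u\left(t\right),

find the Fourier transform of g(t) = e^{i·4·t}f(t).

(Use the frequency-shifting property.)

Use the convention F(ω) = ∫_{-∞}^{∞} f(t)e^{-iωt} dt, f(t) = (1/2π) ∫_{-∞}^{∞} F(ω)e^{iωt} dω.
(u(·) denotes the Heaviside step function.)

F[g](ω) = \frac{2 \left(75 i \left(4 - \omega\right) + \left(i \left(\omega - 4\right) + 4\right)^{3} - 300\right)}{\left(\left(i \left(\omega - 4\right) + 4\right)^{2} + 25\right)^{3}}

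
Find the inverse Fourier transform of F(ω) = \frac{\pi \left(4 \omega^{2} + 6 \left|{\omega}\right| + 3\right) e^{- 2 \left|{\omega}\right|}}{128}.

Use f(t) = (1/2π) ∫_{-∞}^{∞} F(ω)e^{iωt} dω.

f(t) = \frac{2}{\left(t^{2} + 4\right)^{3}}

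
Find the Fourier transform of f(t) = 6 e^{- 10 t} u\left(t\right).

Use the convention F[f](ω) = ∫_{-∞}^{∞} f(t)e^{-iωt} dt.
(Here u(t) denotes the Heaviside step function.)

F(ω) = \frac{6}{i \omega + 10}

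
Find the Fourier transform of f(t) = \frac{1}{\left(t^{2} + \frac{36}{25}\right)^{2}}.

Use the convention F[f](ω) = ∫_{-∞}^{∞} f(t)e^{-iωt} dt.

F(ω) = \frac{25 \pi \left(6 \left|{\omega}\right| + 5\right) e^{- \frac{6 \left|{\omega}\right|}{5}}}{432}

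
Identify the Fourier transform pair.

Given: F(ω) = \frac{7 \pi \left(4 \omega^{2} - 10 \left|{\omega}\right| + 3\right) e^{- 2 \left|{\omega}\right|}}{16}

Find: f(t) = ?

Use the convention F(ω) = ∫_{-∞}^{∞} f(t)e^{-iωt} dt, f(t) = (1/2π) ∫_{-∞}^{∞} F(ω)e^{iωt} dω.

f(t) = \frac{7 t^{4}}{\left(t^{2} + 4\right)^{3}}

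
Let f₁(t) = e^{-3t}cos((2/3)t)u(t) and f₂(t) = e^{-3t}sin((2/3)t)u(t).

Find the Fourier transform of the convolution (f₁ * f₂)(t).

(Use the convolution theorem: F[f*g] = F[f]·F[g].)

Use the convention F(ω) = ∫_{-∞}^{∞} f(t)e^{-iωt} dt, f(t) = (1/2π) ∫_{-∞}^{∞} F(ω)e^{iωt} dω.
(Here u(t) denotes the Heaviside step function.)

F[f₁*f₂](ω) = \frac{54 \left(i \omega + 3\right)}{\left(9 \left(i \omega + 3\right)^{2} + 4\right)^{2}}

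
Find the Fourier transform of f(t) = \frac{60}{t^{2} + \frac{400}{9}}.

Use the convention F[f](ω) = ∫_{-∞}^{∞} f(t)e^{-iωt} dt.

F(ω) = 9 \pi e^{- \frac{20 \left|{\omega}\right|}{3}}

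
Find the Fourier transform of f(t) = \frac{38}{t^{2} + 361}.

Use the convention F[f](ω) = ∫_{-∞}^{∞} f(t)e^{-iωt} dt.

F(ω) = 2 \pi e^{- 19 \left|{\omega}\right|}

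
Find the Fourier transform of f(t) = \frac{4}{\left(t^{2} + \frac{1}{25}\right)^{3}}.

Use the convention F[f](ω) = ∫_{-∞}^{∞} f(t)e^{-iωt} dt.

F(ω) = \frac{125 \pi \left(\omega^{2} + 15 \left|{\omega}\right| + 75\right) e^{- \frac{\left|{\omega}\right|}{5}}}{2}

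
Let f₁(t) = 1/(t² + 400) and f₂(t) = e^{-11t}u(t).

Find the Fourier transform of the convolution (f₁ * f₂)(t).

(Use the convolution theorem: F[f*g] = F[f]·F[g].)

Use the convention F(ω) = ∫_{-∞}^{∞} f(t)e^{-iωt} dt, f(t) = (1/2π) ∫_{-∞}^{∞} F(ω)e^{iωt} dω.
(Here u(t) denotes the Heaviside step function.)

F[f₁*f₂](ω) = \frac{\pi e^{- 20 \left|{\omega}\right|}}{20 \left(i \omega + 11\right)}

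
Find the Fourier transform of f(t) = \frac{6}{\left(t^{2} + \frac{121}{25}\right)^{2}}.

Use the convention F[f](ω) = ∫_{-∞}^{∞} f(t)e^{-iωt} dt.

F(ω) = \frac{75 \pi \left(11 \left|{\omega}\right| + 5\right) e^{- \frac{11 \left|{\omega}\right|}{5}}}{1331}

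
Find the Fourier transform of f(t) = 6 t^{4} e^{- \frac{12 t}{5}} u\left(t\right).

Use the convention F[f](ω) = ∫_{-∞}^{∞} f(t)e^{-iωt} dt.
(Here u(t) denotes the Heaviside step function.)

F(ω) = \frac{450000}{\left(5 i \omega + 12\right)^{5}}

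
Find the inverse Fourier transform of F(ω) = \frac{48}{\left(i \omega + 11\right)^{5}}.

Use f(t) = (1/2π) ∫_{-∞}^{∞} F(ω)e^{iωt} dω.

f(t) = 2 t^{4} e^{- 11 t} u\left(t\right)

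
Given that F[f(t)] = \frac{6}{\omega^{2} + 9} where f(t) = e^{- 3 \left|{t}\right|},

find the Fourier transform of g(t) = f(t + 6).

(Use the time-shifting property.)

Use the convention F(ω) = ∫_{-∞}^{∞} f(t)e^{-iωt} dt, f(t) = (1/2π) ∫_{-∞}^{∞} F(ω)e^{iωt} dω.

F[g](ω) = \frac{6 e^{6 i \omega}}{\omega^{2} + 9}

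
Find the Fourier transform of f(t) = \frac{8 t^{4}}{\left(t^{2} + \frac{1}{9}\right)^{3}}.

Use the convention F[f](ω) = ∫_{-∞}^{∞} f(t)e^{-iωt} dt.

F(ω) = \frac{\pi \left(\omega^{2} - 15 \left|{\omega}\right| + 27\right) e^{- \frac{\left|{\omega}\right|}{3}}}{3}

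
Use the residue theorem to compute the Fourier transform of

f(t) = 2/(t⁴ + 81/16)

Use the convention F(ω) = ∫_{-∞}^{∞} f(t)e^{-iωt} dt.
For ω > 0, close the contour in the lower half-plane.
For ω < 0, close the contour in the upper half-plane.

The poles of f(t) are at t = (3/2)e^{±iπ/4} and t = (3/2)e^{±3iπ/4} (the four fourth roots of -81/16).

Let g(z) = f(z)e^{-iωz}; for large |z| the factor e^{-iωz} decays in the lower half-plane when ω > 0 and in the upper half-plane when ω < 0.

Case ω > 0 (lower half-plane, clockwise contour ⇒ F(ω) = -2πi·ΣRes):
  Res_{z = - \frac{3 \sqrt{2}}{4} - \frac{3 \sqrt{2} i}{4}} g(z) = \frac{2 \sqrt{2} \left(1 + i\right) e^{\frac{3 \sqrt{2} \omega \left(-1 + i\right)}{4}}}{27}
  Res_{z = \frac{3 \sqrt{2}}{4} - \frac{3 \sqrt{2} i}{4}} g(z) = \frac{2 \sqrt{2} \left(-1 + i\right) e^{- \frac{3 \sqrt{2} \omega \left(1 + i\right)}{4}}}{27}
  F(ω) = -2πi·ΣRes = \frac{4 \sqrt{2} \pi \left(\left(1 - i\right) e^{\frac{3 \sqrt{2} i \omega}{2}} + 1 + i\right) e^{- \frac{3 \sqrt{2} \omega \left(1 + i\right)}{4}}}{27} = \frac{16 \pi e^{- \frac{3 \sqrt{2} \omega}{4}} \sin{\left(\frac{3 \sqrt{2} \omega}{4} + \frac{\pi}{4} \right)}}{27}

Case ω < 0 (upper half-plane, counterclockwise contour ⇒ F(ω) = +2πi·ΣRes):
  Res_{z = \frac{3 \sqrt{2}}{4} + \frac{3 \sqrt{2} i}{4}} g(z) = - \frac{2 \sqrt{2} \left(1 + i\right) e^{\frac{3 \sqrt{2} \omega \left(1 - i\right)}{4}}}{27}
  Res_{z = - \frac{3 \sqrt{2}}{4} + \frac{3 \sqrt{2} i}{4}} g(z) = \frac{2 \sqrt{2} \left(1 - i\right) e^{\frac{3 \sqrt{2} \omega \left(1 + i\right)}{4}}}{27}
  F(ω) = 2πi·ΣRes = - \frac{4 \sqrt{2} i \pi \left(\left(1 + i\right) e^{\frac{3 \sqrt{2} \omega \left(1 - i\right)}{4}} - \left(1 - i\right) e^{\frac{3 \sqrt{2} \omega \left(1 + i\right)}{4}}\right)}{27} = \frac{16 \pi e^{\frac{3 \sqrt{2} \omega}{4}} \cos{\left(\frac{3 \sqrt{2} \omega}{4} + \frac{\pi}{4} \right)}}{27}

Both cases combine into a single formula in |ω|:

F(ω) = \frac{16 \pi e^{- \frac{3 \sqrt{2} \left|{\omega}\right|}{4}} \sin{\left(\frac{3 \sqrt{2} \left|{\omega}\right|}{4} + \frac{\pi}{4} \right)}}{27}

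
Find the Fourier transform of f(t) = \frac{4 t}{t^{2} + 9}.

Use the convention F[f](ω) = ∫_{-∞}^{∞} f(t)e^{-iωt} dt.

F(ω) = - 4 i \pi e^{- 3 \left|{\omega}\right|} \operatorname{sign}{\left(\omega \right)}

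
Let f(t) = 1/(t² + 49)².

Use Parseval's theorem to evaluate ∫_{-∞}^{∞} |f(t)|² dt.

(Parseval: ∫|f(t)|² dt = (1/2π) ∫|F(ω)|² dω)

∫|f(t)|² dt = \frac{5 \pi}{13176688}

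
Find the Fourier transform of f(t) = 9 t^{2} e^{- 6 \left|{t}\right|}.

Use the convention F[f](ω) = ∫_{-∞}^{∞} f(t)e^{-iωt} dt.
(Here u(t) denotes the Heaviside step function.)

F(ω) = \frac{648 \left(12 - \omega^{2}\right)}{\left(\omega^{2} + 36\right)^{3}}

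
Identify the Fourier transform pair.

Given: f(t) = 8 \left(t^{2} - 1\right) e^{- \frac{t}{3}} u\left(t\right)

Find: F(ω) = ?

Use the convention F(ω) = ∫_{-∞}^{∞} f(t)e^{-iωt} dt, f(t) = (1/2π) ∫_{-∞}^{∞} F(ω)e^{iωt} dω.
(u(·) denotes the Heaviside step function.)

F(ω) = \frac{24 \left(54 i \omega - \left(3 i \omega + 1\right)^{3} + 18\right)}{\left(3 i \omega + 1\right)^{4}}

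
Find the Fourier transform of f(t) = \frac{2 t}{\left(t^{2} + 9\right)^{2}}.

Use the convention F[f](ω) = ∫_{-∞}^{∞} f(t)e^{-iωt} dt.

F(ω) = - \frac{i \pi \omega e^{- 3 \left|{\omega}\right|}}{3}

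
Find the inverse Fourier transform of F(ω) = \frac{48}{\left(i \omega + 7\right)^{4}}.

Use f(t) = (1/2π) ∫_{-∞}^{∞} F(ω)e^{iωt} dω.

f(t) = 8 t^{3} e^{- 7 t} u\left(t\right)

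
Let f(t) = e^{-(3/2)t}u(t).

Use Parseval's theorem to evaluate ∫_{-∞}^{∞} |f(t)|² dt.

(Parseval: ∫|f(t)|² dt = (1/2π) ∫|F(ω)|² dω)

∫|f(t)|² dt = \frac{1}{3}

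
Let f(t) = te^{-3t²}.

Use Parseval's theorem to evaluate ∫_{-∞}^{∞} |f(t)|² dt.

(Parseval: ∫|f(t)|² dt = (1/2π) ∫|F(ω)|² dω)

∫|f(t)|² dt = \frac{\sqrt{6} \sqrt{\pi}}{72}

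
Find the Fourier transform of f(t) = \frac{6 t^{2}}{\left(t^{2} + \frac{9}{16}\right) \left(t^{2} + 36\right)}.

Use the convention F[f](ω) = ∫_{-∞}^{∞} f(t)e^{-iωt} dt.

F(ω) = \frac{64 \pi e^{- 6 \left|{\omega}\right|}}{63} - \frac{8 \pi e^{- \frac{3 \left|{\omega}\right|}{4}}}{63}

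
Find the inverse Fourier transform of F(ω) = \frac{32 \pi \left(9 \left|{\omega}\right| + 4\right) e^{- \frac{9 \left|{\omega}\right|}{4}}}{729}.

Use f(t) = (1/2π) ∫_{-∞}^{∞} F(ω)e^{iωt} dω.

f(t) = \frac{4}{\left(t^{2} + \frac{81}{16}\right)^{2}}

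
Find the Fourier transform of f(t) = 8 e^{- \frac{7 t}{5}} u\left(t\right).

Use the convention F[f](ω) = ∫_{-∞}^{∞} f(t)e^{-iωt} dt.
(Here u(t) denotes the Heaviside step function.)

F(ω) = \frac{40}{5 i \omega + 7}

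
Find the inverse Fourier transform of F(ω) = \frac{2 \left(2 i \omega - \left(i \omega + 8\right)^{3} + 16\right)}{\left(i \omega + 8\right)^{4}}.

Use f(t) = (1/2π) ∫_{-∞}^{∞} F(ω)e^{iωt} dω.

f(t) = 2 \left(t^{2} - 1\right) e^{- 8 t} u\left(t\right)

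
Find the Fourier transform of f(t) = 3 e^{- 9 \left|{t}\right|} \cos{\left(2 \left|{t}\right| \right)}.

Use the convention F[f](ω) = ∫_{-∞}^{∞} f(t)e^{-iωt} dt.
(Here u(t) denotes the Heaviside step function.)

F(ω) = \frac{54 \left(\omega^{2} + 85\right)}{\omega^{4} + 154 \omega^{2} + 7225}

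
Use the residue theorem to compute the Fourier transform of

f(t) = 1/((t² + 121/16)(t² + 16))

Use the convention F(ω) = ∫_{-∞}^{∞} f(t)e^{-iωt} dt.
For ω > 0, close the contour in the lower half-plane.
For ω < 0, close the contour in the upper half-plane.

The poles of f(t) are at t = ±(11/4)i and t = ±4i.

Let g(z) = f(z)e^{-iωz}; for large |z| the factor e^{-iωz} decays in the lower half-plane when ω > 0 and in the upper half-plane when ω < 0.

Case ω > 0 (lower half-plane, clockwise contour ⇒ F(ω) = -2πi·ΣRes):
  Res_{z = - \frac{11 i}{4}} g(z) = \frac{32 i e^{- \frac{11 \omega}{4}}}{1485}
  Res_{z = - 4 i} g(z) = - \frac{2 i e^{- 4 \omega}}{135}
  F(ω) = -2πi·ΣRes = - \frac{4 \pi e^{- 4 \omega}}{135} + \frac{64 \pi e^{- \frac{11 \omega}{4}}}{1485}

Case ω < 0 (upper half-plane, counterclockwise contour ⇒ F(ω) = +2πi·ΣRes):
  Res_{z = \frac{11 i}{4}} g(z) = - \frac{32 i e^{\frac{11 \omega}{4}}}{1485}
  Res_{z = 4 i} g(z) = \frac{2 i e^{4 \omega}}{135}
  F(ω) = 2πi·ΣRes = \frac{4 \pi \left(16 e^{\frac{11 \omega}{4}} - 11 e^{4 \omega}\right)}{1485}

Both cases combine into a single formula in |ω|:

F(ω) = - \frac{4 \pi e^{- 4 \left|{\omega}\right|}}{135} + \frac{64 \pi e^{- \frac{11 \left|{\omega}\right|}{4}}}{1485}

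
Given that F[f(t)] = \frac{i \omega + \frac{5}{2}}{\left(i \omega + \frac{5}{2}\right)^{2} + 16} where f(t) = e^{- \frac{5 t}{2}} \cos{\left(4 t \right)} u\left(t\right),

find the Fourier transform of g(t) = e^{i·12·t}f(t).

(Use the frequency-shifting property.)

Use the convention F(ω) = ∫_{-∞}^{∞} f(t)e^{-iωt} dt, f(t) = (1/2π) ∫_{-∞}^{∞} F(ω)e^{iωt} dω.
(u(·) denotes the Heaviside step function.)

F[g](ω) = \frac{2 \left(2 i \left(\omega - 12\right) + 5\right)}{\left(2 i \left(\omega - 12\right) + 5\right)^{2} + 64}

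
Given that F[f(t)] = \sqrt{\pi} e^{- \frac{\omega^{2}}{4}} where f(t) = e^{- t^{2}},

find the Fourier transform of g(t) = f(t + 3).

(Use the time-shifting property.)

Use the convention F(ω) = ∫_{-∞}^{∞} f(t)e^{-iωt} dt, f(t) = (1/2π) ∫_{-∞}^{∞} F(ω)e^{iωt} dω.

F[g](ω) = \sqrt{\pi} e^{\frac{\omega \left(- \omega + 12 i\right)}{4}}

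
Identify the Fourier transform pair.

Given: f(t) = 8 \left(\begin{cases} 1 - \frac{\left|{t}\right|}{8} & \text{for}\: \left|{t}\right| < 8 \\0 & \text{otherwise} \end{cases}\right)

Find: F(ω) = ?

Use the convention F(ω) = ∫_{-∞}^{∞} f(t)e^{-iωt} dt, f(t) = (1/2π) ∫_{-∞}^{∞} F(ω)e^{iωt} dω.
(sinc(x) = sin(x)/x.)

F(ω) = 64 \operatorname{sinc}^{2}{\left(4 \omega \right)}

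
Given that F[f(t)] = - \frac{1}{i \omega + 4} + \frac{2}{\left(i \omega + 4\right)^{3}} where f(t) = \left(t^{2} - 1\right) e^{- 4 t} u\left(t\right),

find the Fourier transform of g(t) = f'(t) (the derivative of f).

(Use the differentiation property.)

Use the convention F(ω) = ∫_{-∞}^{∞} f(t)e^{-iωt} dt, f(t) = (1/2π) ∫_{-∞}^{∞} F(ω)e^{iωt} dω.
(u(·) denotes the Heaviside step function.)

F[g](ω) = \frac{i \omega \left(2 i \omega - \left(i \omega + 4\right)^{3} + 8\right)}{\left(i \omega + 4\right)^{4}}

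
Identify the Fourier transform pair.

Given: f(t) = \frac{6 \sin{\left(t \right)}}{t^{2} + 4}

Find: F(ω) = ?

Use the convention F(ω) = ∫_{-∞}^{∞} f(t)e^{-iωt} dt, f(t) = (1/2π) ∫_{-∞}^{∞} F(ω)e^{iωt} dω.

F(ω) = \frac{3 i \pi e^{- 2 \left|{\omega + 1}\right|}}{2} - \frac{3 i \pi e^{- 2 \left|{\omega - 1}\right|}}{2}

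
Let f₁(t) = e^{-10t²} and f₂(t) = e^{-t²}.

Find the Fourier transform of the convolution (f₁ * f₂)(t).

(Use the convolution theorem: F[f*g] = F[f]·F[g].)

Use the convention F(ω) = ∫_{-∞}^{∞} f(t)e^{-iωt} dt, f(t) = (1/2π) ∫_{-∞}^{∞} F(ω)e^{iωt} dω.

F[f₁*f₂](ω) = \frac{\sqrt{10} \pi e^{- \frac{11 \omega^{2}}{40}}}{10}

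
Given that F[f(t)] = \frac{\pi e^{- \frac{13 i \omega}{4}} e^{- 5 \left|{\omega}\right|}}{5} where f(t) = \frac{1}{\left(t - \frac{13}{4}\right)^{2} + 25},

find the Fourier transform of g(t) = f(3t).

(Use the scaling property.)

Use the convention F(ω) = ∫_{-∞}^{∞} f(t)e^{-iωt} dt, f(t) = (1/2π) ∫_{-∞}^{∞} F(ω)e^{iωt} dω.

F[g](ω) = \frac{\pi e^{- \frac{13 i \omega}{12} - \frac{5 \left|{\omega}\right|}{3}}}{15}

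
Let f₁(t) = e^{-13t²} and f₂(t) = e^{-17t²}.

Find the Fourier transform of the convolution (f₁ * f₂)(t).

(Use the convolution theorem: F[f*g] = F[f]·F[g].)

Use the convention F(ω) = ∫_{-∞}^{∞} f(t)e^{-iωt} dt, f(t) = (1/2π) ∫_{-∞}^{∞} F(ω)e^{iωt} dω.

F[f₁*f₂](ω) = \frac{\sqrt{221} \pi e^{- \frac{15 \omega^{2}}{442}}}{221}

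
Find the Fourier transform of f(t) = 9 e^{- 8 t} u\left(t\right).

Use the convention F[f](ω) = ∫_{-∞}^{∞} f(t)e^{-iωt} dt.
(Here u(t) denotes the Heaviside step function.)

F(ω) = \frac{9}{i \omega + 8}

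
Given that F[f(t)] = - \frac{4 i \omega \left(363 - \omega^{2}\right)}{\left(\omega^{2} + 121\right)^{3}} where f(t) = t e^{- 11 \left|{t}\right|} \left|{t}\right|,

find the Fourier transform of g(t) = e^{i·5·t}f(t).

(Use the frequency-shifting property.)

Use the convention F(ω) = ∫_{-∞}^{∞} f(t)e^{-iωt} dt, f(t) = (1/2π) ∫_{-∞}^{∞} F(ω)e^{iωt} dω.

F[g](ω) = \frac{4 i \left(\omega - 5\right) \left(\left(\omega - 5\right)^{2} - 363\right)}{\left(\left(\omega - 5\right)^{2} + 121\right)^{3}}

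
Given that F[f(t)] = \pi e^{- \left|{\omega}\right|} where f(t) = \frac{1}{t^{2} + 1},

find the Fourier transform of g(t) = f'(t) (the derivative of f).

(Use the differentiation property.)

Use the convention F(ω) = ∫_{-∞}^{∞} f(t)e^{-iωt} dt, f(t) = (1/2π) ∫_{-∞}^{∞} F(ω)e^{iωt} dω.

F[g](ω) = i \pi \omega e^{- \left|{\omega}\right|}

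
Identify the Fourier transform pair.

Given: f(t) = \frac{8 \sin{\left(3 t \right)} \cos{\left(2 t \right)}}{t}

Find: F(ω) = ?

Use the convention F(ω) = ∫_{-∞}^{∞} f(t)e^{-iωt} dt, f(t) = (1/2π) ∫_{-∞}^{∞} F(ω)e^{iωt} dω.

F(ω) = \begin{cases} 8 \pi & \text{for}\: \omega > -1 \wedge \omega < 1 \\4 \pi & \text{for}\: \omega > -5 \wedge \omega < 5 \\0 & \text{otherwise} \end{cases}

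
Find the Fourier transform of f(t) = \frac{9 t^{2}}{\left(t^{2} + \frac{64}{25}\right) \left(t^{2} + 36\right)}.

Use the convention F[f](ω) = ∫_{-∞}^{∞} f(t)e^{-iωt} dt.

F(ω) = \frac{675 \pi e^{- 6 \left|{\omega}\right|}}{418} - \frac{90 \pi e^{- \frac{8 \left|{\omega}\right|}{5}}}{209}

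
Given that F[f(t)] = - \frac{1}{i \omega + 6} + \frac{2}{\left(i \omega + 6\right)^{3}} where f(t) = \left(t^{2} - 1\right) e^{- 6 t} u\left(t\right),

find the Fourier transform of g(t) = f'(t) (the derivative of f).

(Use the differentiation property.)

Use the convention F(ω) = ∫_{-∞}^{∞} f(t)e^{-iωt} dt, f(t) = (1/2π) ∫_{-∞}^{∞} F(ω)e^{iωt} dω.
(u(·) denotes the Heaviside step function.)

F[g](ω) = \frac{i \omega \left(2 i \omega - \left(i \omega + 6\right)^{3} + 12\right)}{\left(i \omega + 6\right)^{4}}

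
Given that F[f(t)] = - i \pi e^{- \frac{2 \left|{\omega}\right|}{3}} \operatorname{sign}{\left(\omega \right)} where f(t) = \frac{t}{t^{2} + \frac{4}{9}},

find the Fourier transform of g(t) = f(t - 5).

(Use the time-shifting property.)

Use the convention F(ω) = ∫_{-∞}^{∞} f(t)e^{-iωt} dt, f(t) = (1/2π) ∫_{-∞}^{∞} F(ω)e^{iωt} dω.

F[g](ω) = - i \pi e^{- 5 i \omega} e^{- \frac{2 \left|{\omega}\right|}{3}} \operatorname{sign}{\left(\omega \right)}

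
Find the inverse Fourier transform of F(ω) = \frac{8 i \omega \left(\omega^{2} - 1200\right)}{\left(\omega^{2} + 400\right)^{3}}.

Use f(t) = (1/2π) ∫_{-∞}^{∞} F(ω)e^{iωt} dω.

f(t) = 2 t e^{- 20 \left|{t}\right|} \left|{t}\right|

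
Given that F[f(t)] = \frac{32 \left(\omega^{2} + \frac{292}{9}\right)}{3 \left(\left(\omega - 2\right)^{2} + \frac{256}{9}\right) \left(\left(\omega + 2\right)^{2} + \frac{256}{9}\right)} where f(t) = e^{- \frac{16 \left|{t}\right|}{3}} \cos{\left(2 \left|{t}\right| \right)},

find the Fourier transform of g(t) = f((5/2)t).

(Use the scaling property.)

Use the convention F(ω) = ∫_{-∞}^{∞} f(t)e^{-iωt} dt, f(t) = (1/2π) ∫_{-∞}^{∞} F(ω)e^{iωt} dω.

F[g](ω) = \frac{240 \left(9 \omega^{2} + 1825\right)}{81 \omega^{4} + 24750 \omega^{2} + 3330625}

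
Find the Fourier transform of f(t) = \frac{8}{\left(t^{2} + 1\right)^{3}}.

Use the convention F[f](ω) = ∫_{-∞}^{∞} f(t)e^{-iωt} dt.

F(ω) = \pi \left(\omega^{2} + 3 \left|{\omega}\right| + 3\right) e^{- \left|{\omega}\right|}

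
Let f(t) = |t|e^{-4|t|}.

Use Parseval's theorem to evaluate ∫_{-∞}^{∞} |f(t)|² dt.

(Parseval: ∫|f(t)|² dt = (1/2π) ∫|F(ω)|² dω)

∫|f(t)|² dt = \frac{1}{128}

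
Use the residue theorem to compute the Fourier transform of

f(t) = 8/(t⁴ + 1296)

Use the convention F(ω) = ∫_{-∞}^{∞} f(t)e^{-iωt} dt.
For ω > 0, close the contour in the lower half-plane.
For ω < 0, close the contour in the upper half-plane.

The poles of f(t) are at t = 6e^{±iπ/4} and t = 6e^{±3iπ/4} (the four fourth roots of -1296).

Let g(z) = f(z)e^{-iωz}; for large |z| the factor e^{-iωz} decays in the lower half-plane when ω > 0 and in the upper half-plane when ω < 0.

Case ω > 0 (lower half-plane, clockwise contour ⇒ F(ω) = -2πi·ΣRes):
  Res_{z = - 3 \sqrt{2} - 3 \sqrt{2} i} g(z) = \frac{\sqrt{2} i \left(1 - i\right) e^{3 \sqrt{2} \omega \left(-1 + i\right)}}{216}
  Res_{z = 3 \sqrt{2} - 3 \sqrt{2} i} g(z) = \frac{\sqrt{2} i \left(1 + i\right) e^{- 3 \sqrt{2} \omega \left(1 + i\right)}}{216}
  F(ω) = -2πi·ΣRes = \frac{\sqrt{2} \pi \left(1 - i\right) \left(e^{6 \sqrt{2} i \omega} + i\right) e^{- 3 \sqrt{2} \omega \left(1 + i\right)}}{108} = \frac{\pi e^{- 3 \sqrt{2} \omega} \sin{\left(3 \sqrt{2} \omega + \frac{\pi}{4} \right)}}{27}

Case ω < 0 (upper half-plane, counterclockwise contour ⇒ F(ω) = +2πi·ΣRes):
  Res_{z = 3 \sqrt{2} + 3 \sqrt{2} i} g(z) = \frac{\sqrt{2} i \left(-1 + i\right) e^{3 \sqrt{2} \omega \left(1 - i\right)}}{216}
  Res_{z = - 3 \sqrt{2} + 3 \sqrt{2} i} g(z) = \frac{\sqrt{2} \left(1 - i\right) e^{3 \sqrt{2} \omega \left(1 + i\right)}}{216}
  F(ω) = 2πi·ΣRes = - \frac{\sqrt{2} i \pi \left(i \left(1 - i\right) e^{3 \sqrt{2} \omega \left(1 - i\right)} - \left(1 - i\right) e^{3 \sqrt{2} \omega \left(1 + i\right)}\right)}{108} = \frac{\pi e^{3 \sqrt{2} \omega} \cos{\left(3 \sqrt{2} \omega + \frac{\pi}{4} \right)}}{27}

Both cases combine into a single formula in |ω|:

F(ω) = \frac{\pi e^{- 3 \sqrt{2} \left|{\omega}\right|} \sin{\left(3 \sqrt{2} \left|{\omega}\right| + \frac{\pi}{4} \right)}}{27}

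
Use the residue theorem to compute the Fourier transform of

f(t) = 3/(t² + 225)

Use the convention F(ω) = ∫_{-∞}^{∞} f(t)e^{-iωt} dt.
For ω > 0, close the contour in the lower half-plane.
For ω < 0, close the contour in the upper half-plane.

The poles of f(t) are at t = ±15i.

Let g(z) = f(z)e^{-iωz}; for large |z| the factor e^{-iωz} decays in the lower half-plane when ω > 0 and in the upper half-plane when ω < 0.

Case ω > 0 (lower half-plane, clockwise contour ⇒ F(ω) = -2πi·ΣRes):
  Res_{z = - 15 i} g(z) = \frac{i e^{- 15 \omega}}{10}
  F(ω) = -2πi·ΣRes = \frac{\pi e^{- 15 \omega}}{5}

Case ω < 0 (upper half-plane, counterclockwise contour ⇒ F(ω) = +2πi·ΣRes):
  Res_{z = 15 i} g(z) = - \frac{i e^{15 \omega}}{10}
  F(ω) = 2πi·ΣRes = \frac{\pi e^{15 \omega}}{5}

Both cases combine into a single formula in |ω|:

F(ω) = \frac{\pi e^{- 15 \left|{\omega}\right|}}{5}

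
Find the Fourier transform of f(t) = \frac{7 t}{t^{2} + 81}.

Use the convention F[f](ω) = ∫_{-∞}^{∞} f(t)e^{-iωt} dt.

F(ω) = - 7 i \pi e^{- 9 \left|{\omega}\right|} \operatorname{sign}{\left(\omega \right)}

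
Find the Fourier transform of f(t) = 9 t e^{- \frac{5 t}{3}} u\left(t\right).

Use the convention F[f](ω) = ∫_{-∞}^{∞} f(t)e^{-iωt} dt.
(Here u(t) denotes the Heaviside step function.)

F(ω) = \frac{81}{\left(3 i \omega + 5\right)^{2}}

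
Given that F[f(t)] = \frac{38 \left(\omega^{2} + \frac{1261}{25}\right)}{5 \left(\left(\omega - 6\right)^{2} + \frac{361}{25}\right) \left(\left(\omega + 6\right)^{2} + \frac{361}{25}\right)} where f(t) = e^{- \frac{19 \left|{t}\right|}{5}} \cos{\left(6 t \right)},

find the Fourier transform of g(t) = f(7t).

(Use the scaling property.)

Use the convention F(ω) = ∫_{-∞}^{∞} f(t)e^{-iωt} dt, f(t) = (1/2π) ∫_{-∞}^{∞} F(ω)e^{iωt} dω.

F[g](ω) = \frac{1330 \left(25 \omega^{2} + 61789\right)}{625 \omega^{4} - 1320550 \omega^{2} + 3817880521}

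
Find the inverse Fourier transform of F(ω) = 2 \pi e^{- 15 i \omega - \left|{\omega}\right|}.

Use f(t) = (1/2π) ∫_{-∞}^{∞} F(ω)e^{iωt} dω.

f(t) = \frac{2}{\left(t - 15\right)^{2} + 1}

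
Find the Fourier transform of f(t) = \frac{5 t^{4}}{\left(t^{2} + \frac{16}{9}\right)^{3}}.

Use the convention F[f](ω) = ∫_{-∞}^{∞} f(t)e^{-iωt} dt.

F(ω) = \frac{5 \pi \left(16 \omega^{2} - 60 \left|{\omega}\right| + 27\right) e^{- \frac{4 \left|{\omega}\right|}{3}}}{96}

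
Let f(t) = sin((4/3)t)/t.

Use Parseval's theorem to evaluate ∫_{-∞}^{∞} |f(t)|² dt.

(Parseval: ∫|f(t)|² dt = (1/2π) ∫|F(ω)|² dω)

∫|f(t)|² dt = \frac{4 \pi}{3}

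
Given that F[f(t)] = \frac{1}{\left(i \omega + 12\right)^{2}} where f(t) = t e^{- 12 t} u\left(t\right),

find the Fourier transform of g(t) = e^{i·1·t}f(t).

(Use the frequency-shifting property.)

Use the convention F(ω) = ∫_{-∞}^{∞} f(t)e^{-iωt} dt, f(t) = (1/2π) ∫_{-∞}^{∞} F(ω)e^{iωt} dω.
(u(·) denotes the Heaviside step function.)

F[g](ω) = \frac{1}{\left(i \left(\omega - 1\right) + 12\right)^{2}}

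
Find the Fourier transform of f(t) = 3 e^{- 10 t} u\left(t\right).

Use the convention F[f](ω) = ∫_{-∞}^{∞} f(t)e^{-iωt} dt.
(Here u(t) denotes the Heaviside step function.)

F(ω) = \frac{3}{i \omega + 10}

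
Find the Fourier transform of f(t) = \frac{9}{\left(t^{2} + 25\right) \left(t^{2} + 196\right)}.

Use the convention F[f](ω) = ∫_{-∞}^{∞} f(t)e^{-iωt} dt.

F(ω) = \frac{\pi \left(14 e^{9 \left|{\omega}\right|} - 5\right) e^{- 14 \left|{\omega}\right|}}{1330}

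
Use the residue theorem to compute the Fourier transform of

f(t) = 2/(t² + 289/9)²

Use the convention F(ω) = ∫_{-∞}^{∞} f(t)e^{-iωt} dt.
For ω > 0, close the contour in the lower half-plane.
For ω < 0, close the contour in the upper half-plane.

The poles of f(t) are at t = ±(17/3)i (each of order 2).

Let g(z) = f(z)e^{-iωz}; for large |z| the factor e^{-iωz} decays in the lower half-plane when ω > 0 and in the upper half-plane when ω < 0.

Case ω > 0 (lower half-plane, clockwise contour ⇒ F(ω) = -2πi·ΣRes):
  Res_{z = - \frac{17 i}{3}} g(z) = \frac{9 i \left(17 \omega + 3\right) e^{- \frac{17 \omega}{3}}}{9826} (pole of order 2)
  F(ω) = -2πi·ΣRes = \frac{9 \pi \left(17 \omega + 3\right) e^{- \frac{17 \omega}{3}}}{4913}

Case ω < 0 (upper half-plane, counterclockwise contour ⇒ F(ω) = +2πi·ΣRes):
  Res_{z = \frac{17 i}{3}} g(z) = \frac{9 i \left(17 \omega - 3\right) e^{\frac{17 \omega}{3}}}{9826} (pole of order 2)
  F(ω) = 2πi·ΣRes = \frac{9 \pi \left(3 - 17 \omega\right) e^{\frac{17 \omega}{3}}}{4913}

Both cases combine into a single formula in |ω|:

F(ω) = \frac{9 \pi \left(17 \left|{\omega}\right| + 3\right) e^{- \frac{17 \left|{\omega}\right|}{3}}}{4913}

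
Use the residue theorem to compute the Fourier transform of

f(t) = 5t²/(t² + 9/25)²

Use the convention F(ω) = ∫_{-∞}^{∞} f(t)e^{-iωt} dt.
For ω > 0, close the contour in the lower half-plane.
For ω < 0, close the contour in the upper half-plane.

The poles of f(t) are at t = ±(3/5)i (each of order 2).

Let g(z) = f(z)e^{-iωz}; for large |z| the factor e^{-iωz} decays in the lower half-plane when ω > 0 and in the upper half-plane when ω < 0.

Case ω > 0 (lower half-plane, clockwise contour ⇒ F(ω) = -2πi·ΣRes):
  Res_{z = - \frac{3 i}{5}} g(z) = \frac{5 i \left(5 - 3 \omega\right) e^{- \frac{3 \omega}{5}}}{12} (pole of order 2)
  F(ω) = -2πi·ΣRes = \frac{5 \pi \left(5 - 3 \omega\right) e^{- \frac{3 \omega}{5}}}{6}

Case ω < 0 (upper half-plane, counterclockwise contour ⇒ F(ω) = +2πi·ΣRes):
  Res_{z = \frac{3 i}{5}} g(z) = \frac{5 i \left(- 3 \omega - 5\right) e^{\frac{3 \omega}{5}}}{12} (pole of order 2)
  F(ω) = 2πi·ΣRes = \frac{5 \pi \left(3 \omega + 5\right) e^{\frac{3 \omega}{5}}}{6}

Both cases combine into a single formula in |ω|:

F(ω) = \frac{5 \pi \left(5 - 3 \left|{\omega}\right|\right) e^{- \frac{3 \left|{\omega}\right|}{5}}}{6}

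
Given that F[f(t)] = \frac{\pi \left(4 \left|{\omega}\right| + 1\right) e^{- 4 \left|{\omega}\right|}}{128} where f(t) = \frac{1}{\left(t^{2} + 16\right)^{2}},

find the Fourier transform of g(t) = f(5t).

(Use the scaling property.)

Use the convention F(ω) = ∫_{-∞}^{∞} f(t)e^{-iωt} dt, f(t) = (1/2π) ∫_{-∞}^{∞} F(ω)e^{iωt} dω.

F[g](ω) = \frac{\pi \left(4 \left|{\omega}\right| + 5\right) e^{- \frac{4 \left|{\omega}\right|}{5}}}{3200}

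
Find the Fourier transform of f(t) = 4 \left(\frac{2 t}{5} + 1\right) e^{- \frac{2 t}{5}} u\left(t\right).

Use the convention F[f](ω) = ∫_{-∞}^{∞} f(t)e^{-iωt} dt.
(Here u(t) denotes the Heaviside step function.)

F(ω) = \frac{20 \left(- 5 i \omega - 4\right)}{25 \omega^{2} - 20 i \omega - 4}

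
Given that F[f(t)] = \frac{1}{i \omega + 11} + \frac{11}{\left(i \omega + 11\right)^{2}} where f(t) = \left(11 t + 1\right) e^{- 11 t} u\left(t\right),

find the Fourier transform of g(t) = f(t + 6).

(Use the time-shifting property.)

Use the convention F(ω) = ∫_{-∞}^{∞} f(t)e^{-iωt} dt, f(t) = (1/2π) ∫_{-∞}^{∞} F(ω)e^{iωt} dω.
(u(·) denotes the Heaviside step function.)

F[g](ω) = \frac{\left(- i \omega - 22\right) e^{6 i \omega}}{\omega^{2} - 22 i \omega - 121}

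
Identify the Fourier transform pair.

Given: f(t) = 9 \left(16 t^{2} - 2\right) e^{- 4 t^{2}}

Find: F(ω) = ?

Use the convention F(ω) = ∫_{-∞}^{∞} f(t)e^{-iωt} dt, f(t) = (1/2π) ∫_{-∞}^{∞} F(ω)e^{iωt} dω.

F(ω) = - \frac{9 \sqrt{\pi} \omega^{2} e^{- \frac{\omega^{2}}{16}}}{8}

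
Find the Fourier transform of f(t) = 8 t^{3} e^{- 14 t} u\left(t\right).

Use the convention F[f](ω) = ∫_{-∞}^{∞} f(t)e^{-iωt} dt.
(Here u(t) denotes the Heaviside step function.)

F(ω) = \frac{48}{\left(i \omega + 14\right)^{4}}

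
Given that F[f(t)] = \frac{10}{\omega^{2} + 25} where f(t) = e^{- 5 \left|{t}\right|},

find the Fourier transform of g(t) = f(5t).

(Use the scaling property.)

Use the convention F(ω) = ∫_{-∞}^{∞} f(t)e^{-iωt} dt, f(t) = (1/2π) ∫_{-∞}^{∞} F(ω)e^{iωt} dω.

F[g](ω) = \frac{50}{\omega^{2} + 625}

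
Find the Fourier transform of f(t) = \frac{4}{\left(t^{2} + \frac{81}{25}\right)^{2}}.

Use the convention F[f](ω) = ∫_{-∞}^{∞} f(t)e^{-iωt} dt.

F(ω) = \frac{50 \pi \left(9 \left|{\omega}\right| + 5\right) e^{- \frac{9 \left|{\omega}\right|}{5}}}{729}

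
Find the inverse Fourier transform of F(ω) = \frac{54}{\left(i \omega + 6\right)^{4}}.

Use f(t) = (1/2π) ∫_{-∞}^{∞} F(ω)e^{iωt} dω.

f(t) = 9 t^{3} e^{- 6 t} u\left(t\right)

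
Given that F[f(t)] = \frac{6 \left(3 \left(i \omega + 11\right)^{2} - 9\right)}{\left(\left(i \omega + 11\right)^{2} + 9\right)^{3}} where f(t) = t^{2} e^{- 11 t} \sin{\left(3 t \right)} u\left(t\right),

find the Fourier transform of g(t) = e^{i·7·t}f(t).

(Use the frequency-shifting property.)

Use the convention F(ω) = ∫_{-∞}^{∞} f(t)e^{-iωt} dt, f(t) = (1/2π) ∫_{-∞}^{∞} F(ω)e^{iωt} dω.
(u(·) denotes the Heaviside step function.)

F[g](ω) = \frac{18 \left(\left(i \left(\omega - 7\right) + 11\right)^{2} - 3\right)}{\left(\left(i \left(\omega - 7\right) + 11\right)^{2} + 9\right)^{3}}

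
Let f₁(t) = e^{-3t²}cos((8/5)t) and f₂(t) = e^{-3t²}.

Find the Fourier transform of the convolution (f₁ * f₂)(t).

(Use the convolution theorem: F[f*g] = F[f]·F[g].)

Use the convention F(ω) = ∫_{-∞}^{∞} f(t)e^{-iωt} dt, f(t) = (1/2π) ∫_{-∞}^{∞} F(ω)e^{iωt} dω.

F[f₁*f₂](ω) = \frac{\pi \left(e^{\frac{8 \omega}{15}} + 1\right) e^{- \frac{\omega^{2}}{6} - \frac{4 \omega}{15} - \frac{16}{75}}}{6}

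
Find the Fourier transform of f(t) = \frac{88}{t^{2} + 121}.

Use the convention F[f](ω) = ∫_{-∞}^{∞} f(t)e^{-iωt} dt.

F(ω) = 8 \pi e^{- 11 \left|{\omega}\right|}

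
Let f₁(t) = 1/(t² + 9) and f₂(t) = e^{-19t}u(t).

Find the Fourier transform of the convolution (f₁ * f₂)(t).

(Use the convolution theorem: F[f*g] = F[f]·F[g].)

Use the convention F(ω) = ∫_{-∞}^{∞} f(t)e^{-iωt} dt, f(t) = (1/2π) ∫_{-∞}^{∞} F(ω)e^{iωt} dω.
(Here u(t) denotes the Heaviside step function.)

F[f₁*f₂](ω) = \frac{\pi e^{- 3 \left|{\omega}\right|}}{3 \left(i \omega + 19\right)}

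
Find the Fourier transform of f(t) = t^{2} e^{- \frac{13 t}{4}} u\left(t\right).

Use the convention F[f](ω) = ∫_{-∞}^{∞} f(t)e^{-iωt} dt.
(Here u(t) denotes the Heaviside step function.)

F(ω) = \frac{128}{\left(4 i \omega + 13\right)^{3}}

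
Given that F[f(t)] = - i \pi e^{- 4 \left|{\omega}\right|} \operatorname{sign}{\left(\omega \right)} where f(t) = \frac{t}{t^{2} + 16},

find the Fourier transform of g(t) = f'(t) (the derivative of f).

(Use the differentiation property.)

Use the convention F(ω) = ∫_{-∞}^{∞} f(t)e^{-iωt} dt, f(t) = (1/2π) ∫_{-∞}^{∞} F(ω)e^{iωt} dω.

F[g](ω) = \pi \omega e^{- 4 \left|{\omega}\right|} \operatorname{sign}{\left(\omega \right)}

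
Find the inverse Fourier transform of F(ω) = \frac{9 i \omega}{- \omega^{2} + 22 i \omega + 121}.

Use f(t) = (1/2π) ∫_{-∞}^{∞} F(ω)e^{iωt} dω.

f(t) = 9 \left(1 - 11 t\right) e^{- 11 t} u\left(t\right)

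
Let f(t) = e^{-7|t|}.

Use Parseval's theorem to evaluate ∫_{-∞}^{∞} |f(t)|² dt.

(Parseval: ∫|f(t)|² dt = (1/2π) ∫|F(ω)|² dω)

∫|f(t)|² dt = \frac{1}{7}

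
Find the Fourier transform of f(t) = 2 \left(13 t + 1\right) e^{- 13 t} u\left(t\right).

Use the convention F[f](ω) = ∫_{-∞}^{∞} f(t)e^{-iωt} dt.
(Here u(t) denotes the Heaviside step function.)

F(ω) = \frac{2 \left(- i \omega - 26\right)}{\omega^{2} - 26 i \omega - 169}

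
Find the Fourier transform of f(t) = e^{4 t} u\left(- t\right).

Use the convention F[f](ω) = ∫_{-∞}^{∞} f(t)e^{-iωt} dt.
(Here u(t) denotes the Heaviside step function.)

F(ω) = \frac{i}{\omega + 4 i}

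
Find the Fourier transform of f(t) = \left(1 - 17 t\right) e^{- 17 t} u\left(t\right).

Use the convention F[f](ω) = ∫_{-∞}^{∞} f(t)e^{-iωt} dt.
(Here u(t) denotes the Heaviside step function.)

F(ω) = \frac{i \omega}{- \omega^{2} + 34 i \omega + 289}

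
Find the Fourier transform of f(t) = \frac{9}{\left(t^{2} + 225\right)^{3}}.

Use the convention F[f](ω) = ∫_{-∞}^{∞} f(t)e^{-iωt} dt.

F(ω) = \frac{\pi \left(75 \omega^{2} + 15 \left|{\omega}\right| + 1\right) e^{- 15 \left|{\omega}\right|}}{225000}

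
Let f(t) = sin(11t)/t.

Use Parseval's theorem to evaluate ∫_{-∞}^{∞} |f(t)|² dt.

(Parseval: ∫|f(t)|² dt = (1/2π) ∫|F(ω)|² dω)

∫|f(t)|² dt = 11 \pi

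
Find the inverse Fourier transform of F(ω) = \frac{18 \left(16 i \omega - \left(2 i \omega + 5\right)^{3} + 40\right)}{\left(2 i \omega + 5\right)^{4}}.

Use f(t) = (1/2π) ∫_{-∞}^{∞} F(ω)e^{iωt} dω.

f(t) = 9 \left(t^{2} - 1\right) e^{- \frac{5 t}{2}} u\left(t\right)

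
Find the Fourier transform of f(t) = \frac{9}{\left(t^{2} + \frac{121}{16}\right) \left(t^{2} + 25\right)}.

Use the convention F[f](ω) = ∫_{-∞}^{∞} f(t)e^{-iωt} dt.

F(ω) = - \frac{16 \pi e^{- 5 \left|{\omega}\right|}}{155} + \frac{64 \pi e^{- \frac{11 \left|{\omega}\right|}{4}}}{341}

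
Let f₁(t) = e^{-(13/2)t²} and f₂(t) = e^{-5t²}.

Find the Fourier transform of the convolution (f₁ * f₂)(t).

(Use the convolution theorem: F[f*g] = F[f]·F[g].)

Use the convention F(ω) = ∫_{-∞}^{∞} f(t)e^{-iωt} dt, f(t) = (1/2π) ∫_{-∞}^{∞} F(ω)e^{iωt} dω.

F[f₁*f₂](ω) = \frac{\sqrt{130} \pi e^{- \frac{23 \omega^{2}}{260}}}{65}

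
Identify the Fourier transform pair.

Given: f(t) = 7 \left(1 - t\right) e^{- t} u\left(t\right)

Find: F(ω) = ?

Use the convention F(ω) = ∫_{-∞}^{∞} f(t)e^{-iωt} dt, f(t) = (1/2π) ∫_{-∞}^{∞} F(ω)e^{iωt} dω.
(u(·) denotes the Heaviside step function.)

F(ω) = \frac{7 i \omega}{- \omega^{2} + 2 i \omega + 1}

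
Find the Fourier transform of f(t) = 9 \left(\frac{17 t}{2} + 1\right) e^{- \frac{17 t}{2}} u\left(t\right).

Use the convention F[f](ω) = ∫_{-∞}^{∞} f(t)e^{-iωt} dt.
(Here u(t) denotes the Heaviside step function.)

F(ω) = \frac{36 \left(- i \omega - 17\right)}{4 \omega^{2} - 68 i \omega - 289}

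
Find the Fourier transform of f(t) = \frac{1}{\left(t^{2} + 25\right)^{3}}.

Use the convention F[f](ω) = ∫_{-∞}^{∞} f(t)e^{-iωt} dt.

F(ω) = \frac{\pi \left(25 \omega^{2} + 15 \left|{\omega}\right| + 3\right) e^{- 5 \left|{\omega}\right|}}{25000}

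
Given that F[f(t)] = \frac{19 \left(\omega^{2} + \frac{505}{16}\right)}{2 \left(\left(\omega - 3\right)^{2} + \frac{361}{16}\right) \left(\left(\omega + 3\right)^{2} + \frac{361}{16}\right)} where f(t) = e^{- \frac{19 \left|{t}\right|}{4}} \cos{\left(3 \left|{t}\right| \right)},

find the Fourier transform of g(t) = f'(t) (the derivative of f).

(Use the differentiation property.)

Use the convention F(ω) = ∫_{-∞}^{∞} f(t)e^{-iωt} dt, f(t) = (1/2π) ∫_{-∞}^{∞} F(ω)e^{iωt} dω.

F[g](ω) = \frac{152 i \omega \left(16 \omega^{2} + 505\right)}{256 \omega^{4} + 6944 \omega^{2} + 255025}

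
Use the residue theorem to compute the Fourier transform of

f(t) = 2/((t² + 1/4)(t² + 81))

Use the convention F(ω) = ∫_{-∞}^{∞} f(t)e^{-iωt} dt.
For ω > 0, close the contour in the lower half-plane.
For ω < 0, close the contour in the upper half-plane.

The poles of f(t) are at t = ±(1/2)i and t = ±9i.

Let g(z) = f(z)e^{-iωz}; for large |z| the factor e^{-iωz} decays in the lower half-plane when ω > 0 and in the upper half-plane when ω < 0.

Case ω > 0 (lower half-plane, clockwise contour ⇒ F(ω) = -2πi·ΣRes):
  Res_{z = - \frac{i}{2}} g(z) = \frac{8 i e^{- \frac{\omega}{2}}}{323}
  Res_{z = - 9 i} g(z) = - \frac{4 i e^{- 9 \omega}}{2907}
  F(ω) = -2πi·ΣRes = - \frac{8 \pi e^{- 9 \omega}}{2907} + \frac{16 \pi e^{- \frac{\omega}{2}}}{323}

Case ω < 0 (upper half-plane, counterclockwise contour ⇒ F(ω) = +2πi·ΣRes):
  Res_{z = \frac{i}{2}} g(z) = - \frac{8 i e^{\frac{\omega}{2}}}{323}
  Res_{z = 9 i} g(z) = \frac{4 i e^{9 \omega}}{2907}
  F(ω) = 2πi·ΣRes = \frac{8 \pi \left(18 e^{\frac{\omega}{2}} - e^{9 \omega}\right)}{2907}

Both cases combine into a single formula in |ω|:

F(ω) = - \frac{8 \pi e^{- 9 \left|{\omega}\right|}}{2907} + \frac{16 \pi e^{- \frac{\left|{\omega}\right|}{2}}}{323}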